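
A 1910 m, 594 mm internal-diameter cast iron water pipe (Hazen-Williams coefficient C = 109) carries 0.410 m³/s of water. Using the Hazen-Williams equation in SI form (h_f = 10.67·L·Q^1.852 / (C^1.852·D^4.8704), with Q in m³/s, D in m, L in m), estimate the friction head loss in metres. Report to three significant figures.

h_f ≈ 8.33 m

h_f = 10.67·1910·0.410^1.852 / (109^1.852·0.594^4.8704) = 8.327 m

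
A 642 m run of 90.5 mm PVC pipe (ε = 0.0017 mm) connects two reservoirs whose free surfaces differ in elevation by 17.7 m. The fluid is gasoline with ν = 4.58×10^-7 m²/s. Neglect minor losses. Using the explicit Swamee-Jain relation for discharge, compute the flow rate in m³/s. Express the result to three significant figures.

Swamee-Jain (Type II): Q = -0.965·√(gD⁵h_f/L)·ln[ε/(3.7D) + √(3.17ν²L/(gD³h_f))]
√(gD⁵h_f/L) = √(9.81·0.0905⁵·17.7/642) = 0.001281
ε/(3.7D) = 5.08×10^-6; √(3.17ν²L/(gD³h_f)) = 5.76×10^-5
Q = -0.965·0.001281·ln(6.267×10^-5) = 0.01197 m³/s
Check: V = 1.86 m/s, Re = 3.68×10^5, f = 0.01409, h_f = 17.6 m ≈ 17.7 m ✓

Q ≈ 0.0120 m³/s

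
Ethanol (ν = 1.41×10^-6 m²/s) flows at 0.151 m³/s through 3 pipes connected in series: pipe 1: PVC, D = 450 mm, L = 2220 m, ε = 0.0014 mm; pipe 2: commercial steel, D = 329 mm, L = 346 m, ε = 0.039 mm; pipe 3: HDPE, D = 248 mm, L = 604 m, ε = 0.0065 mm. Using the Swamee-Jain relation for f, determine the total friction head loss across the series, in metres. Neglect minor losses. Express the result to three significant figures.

Pipe 1: V = 0.9494 m/s, Re = 3.03×10^5, ε/D = 3.11×10^-6, f = 0.01438, h_1 = f(L/D)V²/2g = 3.260 m
Pipe 2: V = 1.776 m/s, Re = 4.14×10^5, ε/D = 1.19×10^-4, f = 0.01499, h_2 = f(L/D)V²/2g = 2.536 m
Pipe 3: V = 3.126 m/s, Re = 5.50×10^5, ε/D = 2.62×10^-5, f = 0.01330, h_3 = f(L/D)V²/2g = 16.14 m
Series → Q common, losses add: H = Σh = 21.93 m

H ≈ 21.9 m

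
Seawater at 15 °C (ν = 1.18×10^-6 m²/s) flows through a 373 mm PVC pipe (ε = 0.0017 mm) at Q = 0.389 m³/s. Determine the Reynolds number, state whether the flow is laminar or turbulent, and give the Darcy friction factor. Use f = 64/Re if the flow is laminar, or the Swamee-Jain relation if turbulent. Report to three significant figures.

V = 4Q/(πD²) = 3.560 m/s
Re = VD/ν = 3.560·0.373/1.18×10^-6 = 1.13×10^6
Re > 4000 → turbulent; ε/D = 4.56×10^-6
Swamee-Jain: f = 0.01150

Re ≈ 1.13×10^6; turbulent; f ≈ 0.0115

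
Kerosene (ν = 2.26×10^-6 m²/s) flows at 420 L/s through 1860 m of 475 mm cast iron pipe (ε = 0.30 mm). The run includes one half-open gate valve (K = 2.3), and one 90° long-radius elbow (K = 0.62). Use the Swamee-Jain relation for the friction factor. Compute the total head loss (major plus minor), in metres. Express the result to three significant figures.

H_L ≈ 21.6 m

V = 4Q/(πD²) = 2.370 m/s; V²/2g = 0.2863 m
Re = 4.98×10^5, ε/D = 6.32×10^-4 → f = 0.01855 (Swamee-Jain)
Major: h_f = f(L/D)·V²/2g = 0.01855·3916·0.2863 = 20.80 m
Minor: ΣK = 2.92; h_m = ΣK·V²/2g = 0.8360 m
Total H_L = 20.80 + 0.8360 = 21.64 m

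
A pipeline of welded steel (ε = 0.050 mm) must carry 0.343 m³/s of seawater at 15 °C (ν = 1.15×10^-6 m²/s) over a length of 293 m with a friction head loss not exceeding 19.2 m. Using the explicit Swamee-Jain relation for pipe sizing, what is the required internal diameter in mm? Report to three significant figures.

Swamee-Jain (Type III): D = 0.66·[ε^1.25·(LQ²/(gh_f))^4.75 + ν·Q^9.4·(L/(gh_f))^5.2]^0.04
LQ²/(gh_f) = 0.1830; L/(gh_f) = 1.556
Term 1 = ε^1.25·(…)^4.75 = 1.32×10^-9; Term 2 = ν·Q^9.4·(…)^5.2 = 4.90×10^-10
D = 0.66·(1.32×10^-9 + 4.90×10^-10)^0.04 = 0.2950 m = 295 mm
Check: V = 5.02 m/s, Re = 1.29×10^6, f = 0.01421, h_f = 18.1 m ≈ 19.2 m ✓

D ≈ 295 mm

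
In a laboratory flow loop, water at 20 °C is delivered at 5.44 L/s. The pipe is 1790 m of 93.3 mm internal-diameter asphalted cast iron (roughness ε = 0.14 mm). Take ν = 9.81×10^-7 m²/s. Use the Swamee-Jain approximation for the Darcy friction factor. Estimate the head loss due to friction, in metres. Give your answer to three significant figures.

V = 4Q/(πD²) = 4·0.00544/(π·0.0933²) = 0.7957 m/s
Re = VD/ν = 0.7957·0.0933/9.81×10^-7 = 7.57×10^4 → turbulent
ε/D = 0.14/93.3 = 0.00150
Swamee-Jain: f = 0.02450
h_f = f(L/D)V²/(2g) = 0.02450·(1790/0.0933)·0.7957²/(2·9.81) = 15.17 m

h_f ≈ 15.2 m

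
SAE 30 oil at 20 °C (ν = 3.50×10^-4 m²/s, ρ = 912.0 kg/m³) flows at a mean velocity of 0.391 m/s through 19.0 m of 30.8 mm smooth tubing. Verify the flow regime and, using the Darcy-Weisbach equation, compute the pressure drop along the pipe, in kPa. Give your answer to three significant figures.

Δp ≈ 80.0 kPa

Re = VD/ν = 0.391·0.03080/3.50×10^-4 = 34.4 → laminar (Re < 2300)
f = 64/Re = 1.860
h_f = f(L/D)V²/(2g) = 1.860·(19.0/0.03080)·0.391²/(2·9.81) = 8.941 m
Δp = ρg·h_f = 912.0·9.81·8.941 = 79.99 kPa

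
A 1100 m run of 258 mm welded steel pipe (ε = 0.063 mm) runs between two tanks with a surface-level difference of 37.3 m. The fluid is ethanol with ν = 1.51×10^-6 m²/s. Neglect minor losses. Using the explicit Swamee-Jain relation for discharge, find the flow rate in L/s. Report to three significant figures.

Q ≈ 173 L/s

Swamee-Jain (Type II): Q = -0.965·√(gD⁵h_f/L)·ln[ε/(3.7D) + √(3.17ν²L/(gD³h_f))]
√(gD⁵h_f/L) = √(9.81·0.258⁵·37.3/1100) = 0.01950
ε/(3.7D) = 6.60×10^-5; √(3.17ν²L/(gD³h_f)) = 3.56×10^-5
Q = -0.965·0.01950·ln(1.016×10^-4) = 0.1730 m³/s
Check: V = 3.31 m/s, Re = 5.65×10^5, f = 0.01576, h_f = 37.5 m ≈ 37.3 m ✓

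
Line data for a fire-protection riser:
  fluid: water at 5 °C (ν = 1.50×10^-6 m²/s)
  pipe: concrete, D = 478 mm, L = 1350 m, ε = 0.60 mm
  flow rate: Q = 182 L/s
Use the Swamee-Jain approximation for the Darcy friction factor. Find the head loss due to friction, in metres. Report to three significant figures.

h_f ≈ 3.21 m

V = 4Q/(πD²) = 4·0.182/(π·0.478²) = 1.014 m/s
Re = VD/ν = 1.014·0.478/1.50×10^-6 = 3.23×10^5 → turbulent
ε/D = 0.60/478 = 0.00126
Swamee-Jain: f = 0.02169
h_f = f(L/D)V²/(2g) = 0.02169·(1350/0.478)·1.014²/(2·9.81) = 3.211 m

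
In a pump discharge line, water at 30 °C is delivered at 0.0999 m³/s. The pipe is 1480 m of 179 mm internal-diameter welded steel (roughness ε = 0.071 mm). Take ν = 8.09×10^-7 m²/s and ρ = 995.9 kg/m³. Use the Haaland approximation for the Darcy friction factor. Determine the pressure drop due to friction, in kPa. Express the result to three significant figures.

V = 4Q/(πD²) = 4·0.0999/(π·0.179²) = 3.970 m/s
Re = VD/ν = 3.970·0.179/8.09×10^-7 = 8.78×10^5 → turbulent
ε/D = 0.071/179 = 3.97×10^-4
Haaland: f = 0.01648
h_f = f(L/D)V²/(2g) = 0.01648·(1480/0.179)·3.970²/(2·9.81) = 109.5 m
Δp = ρg·h_f = 995.9·9.81·109.5 = 1069 kPa

Δp ≈ 1070 kPa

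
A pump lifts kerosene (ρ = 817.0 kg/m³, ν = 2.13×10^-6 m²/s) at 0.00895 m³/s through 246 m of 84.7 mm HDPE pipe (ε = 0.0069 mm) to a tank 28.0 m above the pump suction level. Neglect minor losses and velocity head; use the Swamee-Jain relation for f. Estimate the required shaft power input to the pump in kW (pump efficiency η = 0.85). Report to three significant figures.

P_shaft ≈ 3.00 kW

V = 4Q/(πD²) = 1.588 m/s; Re = 6.32×10^4; ε/D = 8.15×10^-5; f = 0.02009
h_f = f(L/D)V²/2g = 7.502 m
Total head H = z + h_f = 28.0 + 7.502 = 35.50 m
P_hyd = ρgQH = 817.0·9.81·0.00895·35.50 = 2.547 kW
P_shaft = P_hyd/η = 2.547/0.85 = 2.996 kW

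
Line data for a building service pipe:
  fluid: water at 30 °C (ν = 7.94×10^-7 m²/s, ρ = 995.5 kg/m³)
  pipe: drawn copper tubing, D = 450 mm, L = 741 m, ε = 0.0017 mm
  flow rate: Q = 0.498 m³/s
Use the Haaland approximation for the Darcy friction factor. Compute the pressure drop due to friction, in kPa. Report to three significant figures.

V = 4Q/(πD²) = 4·0.498/(π·0.450²) = 3.131 m/s
Re = VD/ν = 3.131·0.450/7.94×10^-7 = 1.77×10^6 → turbulent
ε/D = 0.0017/450 = 3.78×10^-6
Haaland: f = 0.01064
h_f = f(L/D)V²/(2g) = 0.01064·(741/0.450)·3.131²/(2·9.81) = 8.755 m
Δp = ρg·h_f = 995.5·9.81·8.755 = 85.50 kPa

Δp ≈ 85.5 kPa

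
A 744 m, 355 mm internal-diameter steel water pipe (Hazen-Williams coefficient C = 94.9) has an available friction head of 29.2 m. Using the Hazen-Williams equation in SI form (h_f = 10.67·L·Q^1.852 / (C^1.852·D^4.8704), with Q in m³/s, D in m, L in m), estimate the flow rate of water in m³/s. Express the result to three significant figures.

Rearranging: Q = [h_f·C^1.852·D^4.8704 / (10.67·L)]^(1/1.852)
Q = [29.2·94.9^1.852·0.355^4.8704 / (10.67·744)]^0.540 = 0.3020 m³/s

Q ≈ 0.302 m³/s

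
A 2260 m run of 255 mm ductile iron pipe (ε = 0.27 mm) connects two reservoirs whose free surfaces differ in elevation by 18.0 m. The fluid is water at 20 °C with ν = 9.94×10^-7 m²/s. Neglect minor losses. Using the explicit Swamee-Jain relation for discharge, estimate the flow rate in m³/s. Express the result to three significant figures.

Swamee-Jain (Type II): Q = -0.965·√(gD⁵h_f/L)·ln[ε/(3.7D) + √(3.17ν²L/(gD³h_f))]
√(gD⁵h_f/L) = √(9.81·0.255⁵·18.0/2260) = 0.009178
ε/(3.7D) = 2.86×10^-4; √(3.17ν²L/(gD³h_f)) = 4.92×10^-5
Q = -0.965·0.009178·ln(3.353×10^-4) = 0.07086 m³/s
Check: V = 1.39 m/s, Re = 3.56×10^5, f = 0.02084, h_f = 18.1 m ≈ 18.0 m ✓

Q ≈ 0.0709 m³/s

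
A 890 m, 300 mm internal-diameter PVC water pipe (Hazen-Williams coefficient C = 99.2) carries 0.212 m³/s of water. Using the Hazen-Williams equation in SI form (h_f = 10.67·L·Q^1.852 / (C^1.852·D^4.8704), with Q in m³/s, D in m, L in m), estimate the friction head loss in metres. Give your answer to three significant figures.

h_f = 10.67·890·0.212^1.852 / (99.2^1.852·0.300^4.8704) = 37.93 m

h_f ≈ 37.9 m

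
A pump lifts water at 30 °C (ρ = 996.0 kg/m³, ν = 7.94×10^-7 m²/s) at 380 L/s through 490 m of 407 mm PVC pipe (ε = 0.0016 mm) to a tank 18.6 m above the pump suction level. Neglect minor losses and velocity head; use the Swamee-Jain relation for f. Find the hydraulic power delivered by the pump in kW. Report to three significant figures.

V = 4Q/(πD²) = 2.921 m/s; Re = 1.50×10^6; ε/D = 3.93×10^-6; f = 0.01098
h_f = f(L/D)V²/2g = 5.750 m
Total head H = z + h_f = 18.6 + 5.750 = 24.35 m
P_hyd = ρgQH = 996.0·9.81·0.380·24.35 = 90.41 kW

P_hyd ≈ 90.4 kW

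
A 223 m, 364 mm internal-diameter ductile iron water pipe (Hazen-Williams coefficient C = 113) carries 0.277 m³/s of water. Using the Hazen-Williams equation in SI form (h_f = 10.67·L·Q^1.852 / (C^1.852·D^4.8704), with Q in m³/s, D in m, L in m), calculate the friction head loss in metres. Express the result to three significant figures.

h_f ≈ 4.78 m

h_f = 10.67·223·0.277^1.852 / (113^1.852·0.364^4.8704) = 4.778 m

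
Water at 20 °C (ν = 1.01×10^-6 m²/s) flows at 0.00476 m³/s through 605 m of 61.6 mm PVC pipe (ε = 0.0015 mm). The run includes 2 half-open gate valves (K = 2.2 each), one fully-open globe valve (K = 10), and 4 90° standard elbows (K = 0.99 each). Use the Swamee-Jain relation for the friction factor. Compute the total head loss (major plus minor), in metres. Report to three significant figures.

H_L ≈ 25.5 m

V = 4Q/(πD²) = 1.597 m/s; V²/2g = 0.1300 m
Re = 9.74×10^4, ε/D = 2.44×10^-5 → f = 0.01811 (Swamee-Jain)
Major: h_f = f(L/D)·V²/2g = 0.01811·9821·0.1300 = 23.12 m
Minor: ΣK = 18.4; h_m = ΣK·V²/2g = 2.387 m
Total H_L = 23.12 + 2.387 = 25.51 m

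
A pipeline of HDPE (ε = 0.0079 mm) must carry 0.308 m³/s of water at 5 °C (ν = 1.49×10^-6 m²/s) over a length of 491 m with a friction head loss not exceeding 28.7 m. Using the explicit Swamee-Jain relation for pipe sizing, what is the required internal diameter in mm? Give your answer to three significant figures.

Swamee-Jain (Type III): D = 0.66·[ε^1.25·(LQ²/(gh_f))^4.75 + ν·Q^9.4·(L/(gh_f))^5.2]^0.04
LQ²/(gh_f) = 0.1654; L/(gh_f) = 1.744
Term 1 = ε^1.25·(…)^4.75 = 8.14×10^-11; Term 2 = ν·Q^9.4·(…)^5.2 = 4.18×10^-10
D = 0.66·(8.14×10^-11 + 4.18×10^-10)^0.04 = 0.2802 m = 280 mm
Check: V = 4.99 m/s, Re = 9.39×10^5, f = 0.01236, h_f = 27.5 m ≈ 28.7 m ✓

D ≈ 280 mm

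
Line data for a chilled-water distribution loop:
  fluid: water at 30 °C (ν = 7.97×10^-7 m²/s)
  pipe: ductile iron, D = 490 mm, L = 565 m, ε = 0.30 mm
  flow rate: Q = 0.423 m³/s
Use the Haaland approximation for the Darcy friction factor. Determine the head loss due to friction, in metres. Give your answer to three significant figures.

V = 4Q/(πD²) = 4·0.423/(π·0.490²) = 2.243 m/s
Re = VD/ν = 2.243·0.490/7.97×10^-7 = 1.38×10^6 → turbulent
ε/D = 0.30/490 = 6.12×10^-4
Haaland: f = 0.01780
h_f = f(L/D)V²/(2g) = 0.01780·(565/0.490)·2.243²/(2·9.81) = 5.263 m

h_f ≈ 5.26 m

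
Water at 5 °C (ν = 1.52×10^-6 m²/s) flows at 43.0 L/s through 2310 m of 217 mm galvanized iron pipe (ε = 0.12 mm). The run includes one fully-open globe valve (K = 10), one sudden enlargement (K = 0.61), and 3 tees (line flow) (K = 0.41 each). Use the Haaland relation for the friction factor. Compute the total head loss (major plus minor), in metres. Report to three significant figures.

V = 4Q/(πD²) = 1.163 m/s; V²/2g = 0.06890 m
Re = 1.66×10^5, ε/D = 5.53×10^-4 → f = 0.01922 (Haaland)
Major: h_f = f(L/D)·V²/2g = 0.01922·10645·0.06890 = 14.10 m
Minor: ΣK = 11.8; h_m = ΣK·V²/2g = 0.8158 m
Total H_L = 14.10 + 0.8158 = 14.91 m

H_L ≈ 14.9 m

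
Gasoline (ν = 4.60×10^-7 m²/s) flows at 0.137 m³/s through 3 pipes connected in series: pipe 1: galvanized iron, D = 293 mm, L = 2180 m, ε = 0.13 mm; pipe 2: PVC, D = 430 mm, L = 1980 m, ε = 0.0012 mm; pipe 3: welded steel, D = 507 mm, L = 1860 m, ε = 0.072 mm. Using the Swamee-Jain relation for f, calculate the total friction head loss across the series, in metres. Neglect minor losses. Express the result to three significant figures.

Pipe 1: V = 2.032 m/s, Re = 1.29×10^6, ε/D = 4.44×10^-4, f = 0.01678, h_1 = f(L/D)V²/2g = 26.27 m
Pipe 2: V = 0.9434 m/s, Re = 8.82×10^5, ε/D = 2.79×10^-6, f = 0.01192, h_2 = f(L/D)V²/2g = 2.490 m
Pipe 3: V = 0.6786 m/s, Re = 7.48×10^5, ε/D = 1.42×10^-4, f = 0.01440, h_3 = f(L/D)V²/2g = 1.240 m
Series → Q common, losses add: H = Σh = 30.00 m

H ≈ 30.0 m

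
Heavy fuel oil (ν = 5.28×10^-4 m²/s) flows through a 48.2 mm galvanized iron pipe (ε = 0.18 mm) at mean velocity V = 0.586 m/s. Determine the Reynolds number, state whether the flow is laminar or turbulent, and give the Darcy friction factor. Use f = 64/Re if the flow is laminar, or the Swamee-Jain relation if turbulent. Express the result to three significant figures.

Re ≈ 53.5; laminar; f = 64/Re ≈ 1.20

Re = VD/ν = 0.5860·0.0482/5.28×10^-4 = 53.5
Re < 2300 → laminar → f = 64/Re = 1.196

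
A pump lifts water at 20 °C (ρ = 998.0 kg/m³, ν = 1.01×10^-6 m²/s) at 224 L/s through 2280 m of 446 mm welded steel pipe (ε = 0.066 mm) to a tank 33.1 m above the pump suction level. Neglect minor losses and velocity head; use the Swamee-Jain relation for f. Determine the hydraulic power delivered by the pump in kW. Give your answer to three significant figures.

V = 4Q/(πD²) = 1.434 m/s; Re = 6.33×10^5; ε/D = 1.48×10^-4; f = 0.01467
h_f = f(L/D)V²/2g = 7.859 m
Total head H = z + h_f = 33.1 + 7.859 = 40.96 m
P_hyd = ρgQH = 998.0·9.81·0.224·40.96 = 89.82 kW

P_hyd ≈ 89.8 kW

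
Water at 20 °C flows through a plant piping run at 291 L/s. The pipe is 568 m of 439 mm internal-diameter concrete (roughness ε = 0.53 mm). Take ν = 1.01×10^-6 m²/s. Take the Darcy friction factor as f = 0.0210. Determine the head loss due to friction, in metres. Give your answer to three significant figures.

V = 4Q/(πD²) = 4·0.291/(π·0.439²) = 1.923 m/s
h_f = f(L/D)V²/(2g) = 0.02100·(568/0.439)·1.923²/(2·9.81) = 5.119 m

h_f ≈ 5.12 m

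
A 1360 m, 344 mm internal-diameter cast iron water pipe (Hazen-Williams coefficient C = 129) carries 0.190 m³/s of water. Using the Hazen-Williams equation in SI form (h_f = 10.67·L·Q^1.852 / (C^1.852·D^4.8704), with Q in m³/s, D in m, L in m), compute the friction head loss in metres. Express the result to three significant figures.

h_f ≈ 14.9 m

h_f = 10.67·1360·0.190^1.852 / (129^1.852·0.344^4.8704) = 14.94 m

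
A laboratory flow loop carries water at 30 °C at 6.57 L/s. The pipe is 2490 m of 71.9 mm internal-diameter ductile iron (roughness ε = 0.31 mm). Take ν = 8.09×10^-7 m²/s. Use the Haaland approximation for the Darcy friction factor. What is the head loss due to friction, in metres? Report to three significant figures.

h_f ≈ 138 m

V = 4Q/(πD²) = 4·0.00657/(π·0.0719²) = 1.618 m/s
Re = VD/ν = 1.618·0.0719/8.09×10^-7 = 1.44×10^5 → turbulent
ε/D = 0.31/71.9 = 0.00431
Haaland: f = 0.02976
h_f = f(L/D)V²/(2g) = 0.02976·(2490/0.0719)·1.618²/(2·9.81) = 137.6 m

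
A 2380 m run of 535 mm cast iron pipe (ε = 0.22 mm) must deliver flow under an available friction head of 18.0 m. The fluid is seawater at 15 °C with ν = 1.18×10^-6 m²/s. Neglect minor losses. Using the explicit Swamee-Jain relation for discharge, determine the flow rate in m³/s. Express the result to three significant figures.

Q ≈ 0.492 m³/s

Swamee-Jain (Type II): Q = -0.965·√(gD⁵h_f/L)·ln[ε/(3.7D) + √(3.17ν²L/(gD³h_f))]
√(gD⁵h_f/L) = √(9.81·0.535⁵·18.0/2380) = 0.05703
ε/(3.7D) = 1.11×10^-4; √(3.17ν²L/(gD³h_f)) = 1.97×10^-5
Q = -0.965·0.05703·ln(1.308×10^-4) = 0.4920 m³/s
Check: V = 2.19 m/s, Re = 9.92×10^5, f = 0.01667, h_f = 18.1 m ≈ 18.0 m ✓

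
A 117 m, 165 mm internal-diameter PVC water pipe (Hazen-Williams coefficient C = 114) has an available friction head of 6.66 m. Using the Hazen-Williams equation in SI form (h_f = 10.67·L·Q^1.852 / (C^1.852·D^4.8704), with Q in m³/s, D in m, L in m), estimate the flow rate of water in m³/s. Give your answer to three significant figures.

Q ≈ 0.0591 m³/s

Rearranging: Q = [h_f·C^1.852·D^4.8704 / (10.67·L)]^(1/1.852)
Q = [6.66·114^1.852·0.165^4.8704 / (10.67·117)]^0.540 = 0.05913 m³/s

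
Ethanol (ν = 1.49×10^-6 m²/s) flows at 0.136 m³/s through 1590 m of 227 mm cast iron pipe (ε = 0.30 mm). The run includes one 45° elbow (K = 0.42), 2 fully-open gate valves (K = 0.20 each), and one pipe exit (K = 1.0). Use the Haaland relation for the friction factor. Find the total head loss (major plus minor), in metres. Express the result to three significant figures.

H_L ≈ 87.7 m

V = 4Q/(πD²) = 3.360 m/s; V²/2g = 0.5756 m
Re = 5.12×10^5, ε/D = 0.00132 → f = 0.02150 (Haaland)
Major: h_f = f(L/D)·V²/2g = 0.02150·7004·0.5756 = 86.68 m
Minor: ΣK = 1.82; h_m = ΣK·V²/2g = 1.048 m
Total H_L = 86.68 + 1.048 = 87.73 m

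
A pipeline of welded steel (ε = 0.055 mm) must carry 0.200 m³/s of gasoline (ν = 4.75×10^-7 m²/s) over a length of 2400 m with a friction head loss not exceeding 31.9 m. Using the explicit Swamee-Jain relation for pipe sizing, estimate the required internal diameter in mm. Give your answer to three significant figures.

Swamee-Jain (Type III): D = 0.66·[ε^1.25·(LQ²/(gh_f))^4.75 + ν·Q^9.4·(L/(gh_f))^5.2]^0.04
LQ²/(gh_f) = 0.3068; L/(gh_f) = 7.669
Term 1 = ε^1.25·(…)^4.75 = 1.73×10^-8; Term 2 = ν·Q^9.4·(…)^5.2 = 5.09×10^-9
D = 0.66·(1.73×10^-8 + 5.09×10^-9)^0.04 = 0.3262 m = 326 mm
Check: V = 2.39 m/s, Re = 1.64×10^6, f = 0.01403, h_f = 30.1 m ≈ 31.9 m ✓

D ≈ 326 mm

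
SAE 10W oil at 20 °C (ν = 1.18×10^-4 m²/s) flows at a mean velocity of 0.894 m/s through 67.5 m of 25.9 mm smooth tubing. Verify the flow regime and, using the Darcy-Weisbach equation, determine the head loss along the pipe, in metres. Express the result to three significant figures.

Re = VD/ν = 0.894·0.02590/1.18×10^-4 = 196 → laminar (Re < 2300)
f = 64/Re = 0.3262
h_f = f(L/D)V²/(2g) = 0.3262·(67.5/0.02590)·0.894²/(2·9.81) = 34.63 m

h_f ≈ 34.6 m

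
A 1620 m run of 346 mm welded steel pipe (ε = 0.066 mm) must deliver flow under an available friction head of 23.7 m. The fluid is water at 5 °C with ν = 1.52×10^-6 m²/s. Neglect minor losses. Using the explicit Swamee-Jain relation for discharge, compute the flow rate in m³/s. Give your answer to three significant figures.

Q ≈ 0.241 m³/s

Swamee-Jain (Type II): Q = -0.965·√(gD⁵h_f/L)·ln[ε/(3.7D) + √(3.17ν²L/(gD³h_f))]
√(gD⁵h_f/L) = √(9.81·0.346⁵·23.7/1620) = 0.02668
ε/(3.7D) = 5.16×10^-5; √(3.17ν²L/(gD³h_f)) = 3.51×10^-5
Q = -0.965·0.02668·ln(8.665×10^-5) = 0.2408 m³/s
Check: V = 2.56 m/s, Re = 5.83×10^5, f = 0.01523, h_f = 23.8 m ≈ 23.7 m ✓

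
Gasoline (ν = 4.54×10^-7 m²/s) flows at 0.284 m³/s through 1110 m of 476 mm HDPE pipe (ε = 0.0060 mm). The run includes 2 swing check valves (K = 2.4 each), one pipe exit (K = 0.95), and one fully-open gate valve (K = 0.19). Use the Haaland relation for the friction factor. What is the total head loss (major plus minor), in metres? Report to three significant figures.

V = 4Q/(πD²) = 1.596 m/s; V²/2g = 0.1298 m
Re = 1.67×10^6, ε/D = 1.26×10^-5 → f = 0.01097 (Haaland)
Major: h_f = f(L/D)·V²/2g = 0.01097·2332·0.1298 = 3.322 m
Minor: ΣK = 5.94; h_m = ΣK·V²/2g = 0.7711 m
Total H_L = 3.322 + 0.7711 = 4.093 m

H_L ≈ 4.09 m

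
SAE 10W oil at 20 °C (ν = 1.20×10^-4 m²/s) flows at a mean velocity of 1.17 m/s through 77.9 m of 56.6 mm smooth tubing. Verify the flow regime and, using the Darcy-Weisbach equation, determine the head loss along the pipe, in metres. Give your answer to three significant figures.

h_f ≈ 11.1 m

Re = VD/ν = 1.17·0.05660/1.20×10^-4 = 552 → laminar (Re < 2300)
f = 64/Re = 0.1160
h_f = f(L/D)V²/(2g) = 0.1160·(77.9/0.05660)·1.17²/(2·9.81) = 11.14 m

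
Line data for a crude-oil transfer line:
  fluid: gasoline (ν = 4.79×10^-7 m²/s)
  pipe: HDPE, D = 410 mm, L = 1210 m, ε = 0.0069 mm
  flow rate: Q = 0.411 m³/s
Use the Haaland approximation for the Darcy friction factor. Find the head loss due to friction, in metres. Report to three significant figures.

V = 4Q/(πD²) = 4·0.411/(π·0.410²) = 3.113 m/s
Re = VD/ν = 3.113·0.410/4.79×10^-7 = 2.66×10^6 → turbulent
ε/D = 0.0069/410 = 1.68×10^-5
Haaland: f = 0.01049
h_f = f(L/D)V²/(2g) = 0.01049·(1210/0.410)·3.113²/(2·9.81) = 15.29 m

h_f ≈ 15.3 m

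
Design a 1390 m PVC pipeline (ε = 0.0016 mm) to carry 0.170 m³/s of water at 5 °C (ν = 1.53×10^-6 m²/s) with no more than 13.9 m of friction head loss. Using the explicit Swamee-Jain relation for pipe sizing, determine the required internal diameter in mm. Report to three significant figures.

D ≈ 322 mm

Swamee-Jain (Type III): D = 0.66·[ε^1.25·(LQ²/(gh_f))^4.75 + ν·Q^9.4·(L/(gh_f))^5.2]^0.04
LQ²/(gh_f) = 0.2946; L/(gh_f) = 10.19
Term 1 = ε^1.25·(…)^4.75 = 1.71×10^-10; Term 2 = ν·Q^9.4·(…)^5.2 = 1.56×10^-8
D = 0.66·(1.71×10^-10 + 1.56×10^-8)^0.04 = 0.3217 m = 322 mm
Check: V = 2.09 m/s, Re = 4.40×10^5, f = 0.01347, h_f = 13.0 m ≈ 13.9 m ✓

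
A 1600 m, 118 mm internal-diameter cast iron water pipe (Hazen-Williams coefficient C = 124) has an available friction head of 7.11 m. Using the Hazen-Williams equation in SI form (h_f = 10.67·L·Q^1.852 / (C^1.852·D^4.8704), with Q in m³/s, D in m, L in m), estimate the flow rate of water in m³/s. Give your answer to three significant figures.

Rearranging: Q = [h_f·C^1.852·D^4.8704 / (10.67·L)]^(1/1.852)
Q = [7.11·124^1.852·0.118^4.8704 / (10.67·1600)]^0.540 = 0.006720 m³/s

Q ≈ 0.00672 m³/s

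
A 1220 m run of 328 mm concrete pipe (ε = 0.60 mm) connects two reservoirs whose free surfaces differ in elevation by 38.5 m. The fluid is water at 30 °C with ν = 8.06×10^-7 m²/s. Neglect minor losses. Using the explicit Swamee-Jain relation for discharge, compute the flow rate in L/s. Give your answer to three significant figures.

Swamee-Jain (Type II): Q = -0.965·√(gD⁵h_f/L)·ln[ε/(3.7D) + √(3.17ν²L/(gD³h_f))]
√(gD⁵h_f/L) = √(9.81·0.328⁵·38.5/1220) = 0.03428
ε/(3.7D) = 4.94×10^-4; √(3.17ν²L/(gD³h_f)) = 1.37×10^-5
Q = -0.965·0.03428·ln(5.081×10^-4) = 0.2509 m³/s
Check: V = 2.97 m/s, Re = 1.21×10^6, f = 0.02311, h_f = 38.6 m ≈ 38.5 m ✓

Q ≈ 251 L/s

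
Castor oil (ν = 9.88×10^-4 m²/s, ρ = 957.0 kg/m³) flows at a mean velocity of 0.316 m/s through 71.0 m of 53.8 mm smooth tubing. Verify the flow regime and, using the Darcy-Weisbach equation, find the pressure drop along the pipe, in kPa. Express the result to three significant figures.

Δp ≈ 235 kPa

Re = VD/ν = 0.316·0.05380/9.88×10^-4 = 17.2 → laminar (Re < 2300)
f = 64/Re = 3.719
h_f = f(L/D)V²/(2g) = 3.719·(71.0/0.05380)·0.316²/(2·9.81) = 24.98 m
Δp = ρg·h_f = 957.0·9.81·24.98 = 234.5 kPa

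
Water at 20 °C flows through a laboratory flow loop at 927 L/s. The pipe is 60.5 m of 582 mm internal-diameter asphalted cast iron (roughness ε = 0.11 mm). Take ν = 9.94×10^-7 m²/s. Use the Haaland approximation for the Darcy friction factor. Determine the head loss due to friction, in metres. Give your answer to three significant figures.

V = 4Q/(πD²) = 4·0.927/(π·0.582²) = 3.485 m/s
Re = VD/ν = 3.485·0.582/9.94×10^-7 = 2.04×10^6 → turbulent
ε/D = 0.11/582 = 1.89×10^-4
Haaland: f = 0.01406
h_f = f(L/D)V²/(2g) = 0.01406·(60.5/0.582)·3.485²/(2·9.81) = 0.9042 m

h_f ≈ 0.904 m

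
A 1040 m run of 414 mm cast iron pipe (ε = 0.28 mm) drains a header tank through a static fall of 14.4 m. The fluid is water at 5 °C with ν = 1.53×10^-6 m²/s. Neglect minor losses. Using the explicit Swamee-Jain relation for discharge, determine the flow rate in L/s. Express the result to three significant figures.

Q ≈ 332 L/s

Swamee-Jain (Type II): Q = -0.965·√(gD⁵h_f/L)·ln[ε/(3.7D) + √(3.17ν²L/(gD³h_f))]
√(gD⁵h_f/L) = √(9.81·0.414⁵·14.4/1040) = 0.04064
ε/(3.7D) = 1.83×10^-4; √(3.17ν²L/(gD³h_f)) = 2.77×10^-5
Q = -0.965·0.04064·ln(2.105×10^-4) = 0.3320 m³/s
Check: V = 2.47 m/s, Re = 6.67×10^5, f = 0.01860, h_f = 14.5 m ≈ 14.4 m ✓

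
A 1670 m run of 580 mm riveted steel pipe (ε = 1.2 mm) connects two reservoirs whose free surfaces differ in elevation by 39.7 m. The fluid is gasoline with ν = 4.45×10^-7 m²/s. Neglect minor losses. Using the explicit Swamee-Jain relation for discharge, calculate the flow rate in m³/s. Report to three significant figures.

Q ≈ 0.893 m³/s

Swamee-Jain (Type II): Q = -0.965·√(gD⁵h_f/L)·ln[ε/(3.7D) + √(3.17ν²L/(gD³h_f))]
√(gD⁵h_f/L) = √(9.81·0.580⁵·39.7/1670) = 0.1237
ε/(3.7D) = 5.59×10^-4; √(3.17ν²L/(gD³h_f)) = 3.71×10^-6
Q = -0.965·0.1237·ln(5.629×10^-4) = 0.8933 m³/s
Check: V = 3.38 m/s, Re = 4.41×10^6, f = 0.02370, h_f = 39.8 m ≈ 39.7 m ✓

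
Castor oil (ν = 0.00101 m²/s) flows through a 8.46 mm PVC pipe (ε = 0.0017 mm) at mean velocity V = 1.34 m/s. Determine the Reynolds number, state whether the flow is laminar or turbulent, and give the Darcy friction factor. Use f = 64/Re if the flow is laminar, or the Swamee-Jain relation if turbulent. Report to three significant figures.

Re ≈ 11.2; laminar; f = 64/Re ≈ 5.70

Re = VD/ν = 1.340·0.00846/0.00101 = 11.2
Re < 2300 → laminar → f = 64/Re = 5.702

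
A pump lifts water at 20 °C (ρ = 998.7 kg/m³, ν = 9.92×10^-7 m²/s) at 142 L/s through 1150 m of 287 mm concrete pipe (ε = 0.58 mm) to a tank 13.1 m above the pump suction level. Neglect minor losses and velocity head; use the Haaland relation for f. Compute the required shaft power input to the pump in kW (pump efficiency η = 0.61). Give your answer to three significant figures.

P_shaft ≈ 83.3 kW

V = 4Q/(πD²) = 2.195 m/s; Re = 6.35×10^5; ε/D = 0.00202; f = 0.02379
h_f = f(L/D)V²/2g = 23.40 m
Total head H = z + h_f = 13.1 + 23.40 = 36.50 m
P_hyd = ρgQH = 998.7·9.81·0.142·36.50 = 50.79 kW
P_shaft = P_hyd/η = 50.79/0.61 = 83.25 kW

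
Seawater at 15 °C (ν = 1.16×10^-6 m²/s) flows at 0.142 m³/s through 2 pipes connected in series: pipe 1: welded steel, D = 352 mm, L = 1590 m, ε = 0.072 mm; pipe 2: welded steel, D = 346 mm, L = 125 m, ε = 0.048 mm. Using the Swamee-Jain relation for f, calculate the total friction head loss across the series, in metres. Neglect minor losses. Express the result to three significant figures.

H ≈ 8.34 m

Pipe 1: V = 1.459 m/s, Re = 4.43×10^5, ε/D = 2.05×10^-4, f = 0.01572, h_1 = f(L/D)V²/2g = 7.707 m
Pipe 2: V = 1.510 m/s, Re = 4.50×10^5, ε/D = 1.39×10^-4, f = 0.01506, h_2 = f(L/D)V²/2g = 0.6326 m
Series → Q common, losses add: H = Σh = 8.339 m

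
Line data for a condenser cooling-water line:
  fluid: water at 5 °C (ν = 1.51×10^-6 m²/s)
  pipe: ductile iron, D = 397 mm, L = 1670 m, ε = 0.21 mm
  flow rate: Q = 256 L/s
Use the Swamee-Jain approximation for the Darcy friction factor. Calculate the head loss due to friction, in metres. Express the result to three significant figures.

h_f ≈ 16.4 m

V = 4Q/(πD²) = 4·0.256/(π·0.397²) = 2.068 m/s
Re = VD/ν = 2.068·0.397/1.51×10^-6 = 5.44×10^5 → turbulent
ε/D = 0.21/397 = 5.29×10^-4
Swamee-Jain: f = 0.01789
h_f = f(L/D)V²/(2g) = 0.01789·(1670/0.397)·2.068²/(2·9.81) = 16.40 m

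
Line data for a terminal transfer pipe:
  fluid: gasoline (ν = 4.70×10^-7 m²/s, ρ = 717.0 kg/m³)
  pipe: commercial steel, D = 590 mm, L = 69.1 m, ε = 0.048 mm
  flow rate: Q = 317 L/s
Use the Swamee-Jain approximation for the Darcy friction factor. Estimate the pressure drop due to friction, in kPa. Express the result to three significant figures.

Δp ≈ 0.723 kPa

V = 4Q/(πD²) = 4·0.317/(π·0.590²) = 1.159 m/s
Re = VD/ν = 1.159·0.590/4.70×10^-7 = 1.46×10^6 → turbulent
ε/D = 0.048/590 = 8.14×10^-5
Swamee-Jain: f = 0.01281
h_f = f(L/D)V²/(2g) = 0.01281·(69.1/0.590)·1.159²/(2·9.81) = 0.1028 m
Δp = ρg·h_f = 717.0·9.81·0.1028 = 0.7233 kPa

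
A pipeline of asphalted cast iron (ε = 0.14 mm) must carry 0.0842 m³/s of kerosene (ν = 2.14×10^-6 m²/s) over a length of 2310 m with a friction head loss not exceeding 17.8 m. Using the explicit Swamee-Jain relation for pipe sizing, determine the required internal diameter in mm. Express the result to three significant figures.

Swamee-Jain (Type III): D = 0.66·[ε^1.25·(LQ²/(gh_f))^4.75 + ν·Q^9.4·(L/(gh_f))^5.2]^0.04
LQ²/(gh_f) = 0.09379; L/(gh_f) = 13.23
Term 1 = ε^1.25·(…)^4.75 = 2.00×10^-10; Term 2 = ν·Q^9.4·(…)^5.2 = 1.15×10^-10
D = 0.66·(2.00×10^-10 + 1.15×10^-10)^0.04 = 0.2751 m = 275 mm
Check: V = 1.42 m/s, Re = 1.82×10^5, f = 0.01914, h_f = 16.4 m ≈ 17.8 m ✓

D ≈ 275 mm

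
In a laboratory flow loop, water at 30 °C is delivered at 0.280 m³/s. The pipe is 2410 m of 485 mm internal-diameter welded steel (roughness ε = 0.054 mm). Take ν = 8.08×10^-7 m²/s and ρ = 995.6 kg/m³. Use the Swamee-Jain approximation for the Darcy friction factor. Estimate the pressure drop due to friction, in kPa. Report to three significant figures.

Δp ≈ 78.3 kPa

V = 4Q/(πD²) = 4·0.280/(π·0.485²) = 1.516 m/s
Re = VD/ν = 1.516·0.485/8.08×10^-7 = 9.10×10^5 → turbulent
ε/D = 0.054/485 = 1.11×10^-4
Swamee-Jain: f = 0.01378
h_f = f(L/D)V²/(2g) = 0.01378·(2410/0.485)·1.516²/(2·9.81) = 8.015 m
Δp = ρg·h_f = 995.6·9.81·8.015 = 78.28 kPa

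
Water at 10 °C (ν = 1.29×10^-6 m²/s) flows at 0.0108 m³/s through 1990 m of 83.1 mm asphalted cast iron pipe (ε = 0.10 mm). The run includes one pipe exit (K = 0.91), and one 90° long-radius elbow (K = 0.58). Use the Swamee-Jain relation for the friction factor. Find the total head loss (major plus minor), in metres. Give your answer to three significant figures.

H_L ≈ 110 m

V = 4Q/(πD²) = 1.991 m/s; V²/2g = 0.2021 m
Re = 1.28×10^5, ε/D = 0.00120 → f = 0.02258 (Swamee-Jain)
Major: h_f = f(L/D)·V²/2g = 0.02258·23947·0.2021 = 109.3 m
Minor: ΣK = 1.49; h_m = ΣK·V²/2g = 0.3011 m
Total H_L = 109.3 + 0.3011 = 109.6 m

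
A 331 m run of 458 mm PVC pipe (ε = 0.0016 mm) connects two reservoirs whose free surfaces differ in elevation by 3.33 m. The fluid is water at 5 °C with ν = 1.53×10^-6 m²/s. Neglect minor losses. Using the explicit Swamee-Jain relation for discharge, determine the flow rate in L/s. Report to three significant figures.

Q ≈ 450 L/s

Swamee-Jain (Type II): Q = -0.965·√(gD⁵h_f/L)·ln[ε/(3.7D) + √(3.17ν²L/(gD³h_f))]
√(gD⁵h_f/L) = √(9.81·0.458⁵·3.33/331) = 0.04460
ε/(3.7D) = 9.44×10^-7; √(3.17ν²L/(gD³h_f)) = 2.80×10^-5
Q = -0.965·0.04460·ln(2.892×10^-5) = 0.4498 m³/s
Check: V = 2.73 m/s, Re = 8.17×10^5, f = 0.01209, h_f = 3.32 m ≈ 3.33 m ✓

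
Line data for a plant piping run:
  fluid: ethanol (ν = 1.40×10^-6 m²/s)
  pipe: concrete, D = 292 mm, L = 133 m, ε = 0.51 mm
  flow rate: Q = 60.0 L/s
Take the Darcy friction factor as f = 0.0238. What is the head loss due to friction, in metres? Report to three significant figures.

h_f ≈ 0.444 m

V = 4Q/(πD²) = 4·0.0600/(π·0.292²) = 0.8960 m/s
h_f = f(L/D)V²/(2g) = 0.02380·(133/0.292)·0.8960²/(2·9.81) = 0.4435 m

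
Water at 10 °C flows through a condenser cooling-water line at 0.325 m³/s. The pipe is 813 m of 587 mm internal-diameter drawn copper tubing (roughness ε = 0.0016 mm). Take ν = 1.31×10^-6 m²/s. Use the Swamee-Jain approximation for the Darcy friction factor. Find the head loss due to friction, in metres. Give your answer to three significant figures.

V = 4Q/(πD²) = 4·0.325/(π·0.587²) = 1.201 m/s
Re = VD/ν = 1.201·0.587/1.31×10^-6 = 5.38×10^5 → turbulent
ε/D = 0.0016/587 = 2.73×10^-6
Swamee-Jain: f = 0.01297
h_f = f(L/D)V²/(2g) = 0.01297·(813/0.587)·1.201²/(2·9.81) = 1.320 m

h_f ≈ 1.32 m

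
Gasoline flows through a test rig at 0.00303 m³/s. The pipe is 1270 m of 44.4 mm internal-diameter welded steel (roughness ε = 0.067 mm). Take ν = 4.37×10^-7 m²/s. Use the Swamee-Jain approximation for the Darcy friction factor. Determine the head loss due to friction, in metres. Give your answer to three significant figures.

V = 4Q/(πD²) = 4·0.00303/(π·0.0444²) = 1.957 m/s
Re = VD/ν = 1.957·0.0444/4.37×10^-7 = 1.99×10^5 → turbulent
ε/D = 0.067/44.4 = 0.00151
Swamee-Jain: f = 0.02301
h_f = f(L/D)V²/(2g) = 0.02301·(1270/0.0444)·1.957²/(2·9.81) = 128.5 m

h_f ≈ 128 m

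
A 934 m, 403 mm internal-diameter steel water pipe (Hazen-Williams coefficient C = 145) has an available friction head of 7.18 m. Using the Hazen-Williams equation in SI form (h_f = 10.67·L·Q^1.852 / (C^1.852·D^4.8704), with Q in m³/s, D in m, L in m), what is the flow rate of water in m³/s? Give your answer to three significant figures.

Q ≈ 0.267 m³/s

Rearranging: Q = [h_f·C^1.852·D^4.8704 / (10.67·L)]^(1/1.852)
Q = [7.18·145^1.852·0.403^4.8704 / (10.67·934)]^0.540 = 0.2671 m³/s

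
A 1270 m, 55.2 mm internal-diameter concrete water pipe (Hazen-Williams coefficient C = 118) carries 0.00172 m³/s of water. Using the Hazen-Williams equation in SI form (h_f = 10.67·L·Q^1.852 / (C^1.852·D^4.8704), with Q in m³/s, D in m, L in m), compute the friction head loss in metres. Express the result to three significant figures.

h_f ≈ 20.1 m

h_f = 10.67·1270·0.00172^1.852 / (118^1.852·0.0552^4.8704) = 20.06 m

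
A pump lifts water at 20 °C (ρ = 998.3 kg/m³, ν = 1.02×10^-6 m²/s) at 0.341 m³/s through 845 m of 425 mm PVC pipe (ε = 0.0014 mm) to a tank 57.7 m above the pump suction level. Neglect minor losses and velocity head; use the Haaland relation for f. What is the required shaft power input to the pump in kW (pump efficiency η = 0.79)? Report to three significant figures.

P_shaft ≈ 273 kW

V = 4Q/(πD²) = 2.404 m/s; Re = 1.00×10^6; ε/D = 3.29×10^-6; f = 0.01164
h_f = f(L/D)V²/2g = 6.814 m
Total head H = z + h_f = 57.7 + 6.814 = 64.51 m
P_hyd = ρgQH = 998.3·9.81·0.341·64.51 = 215.4 kW
P_shaft = P_hyd/η = 215.4/0.79 = 272.7 kW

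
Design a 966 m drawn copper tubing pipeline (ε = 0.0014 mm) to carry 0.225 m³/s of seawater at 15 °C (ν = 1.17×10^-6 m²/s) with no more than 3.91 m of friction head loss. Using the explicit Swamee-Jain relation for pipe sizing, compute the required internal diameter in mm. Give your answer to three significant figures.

Swamee-Jain (Type III): D = 0.66·[ε^1.25·(LQ²/(gh_f))^4.75 + ν·Q^9.4·(L/(gh_f))^5.2]^0.04
LQ²/(gh_f) = 1.275; L/(gh_f) = 25.18
Term 1 = ε^1.25·(…)^4.75 = 1.53×10^-7; Term 2 = ν·Q^9.4·(…)^5.2 = 1.84×10^-5
D = 0.66·(1.53×10^-7 + 1.84×10^-5)^0.04 = 0.4268 m = 427 mm
Check: V = 1.57 m/s, Re = 5.74×10^5, f = 0.01283, h_f = 3.66 m ≈ 3.91 m ✓

D ≈ 427 mm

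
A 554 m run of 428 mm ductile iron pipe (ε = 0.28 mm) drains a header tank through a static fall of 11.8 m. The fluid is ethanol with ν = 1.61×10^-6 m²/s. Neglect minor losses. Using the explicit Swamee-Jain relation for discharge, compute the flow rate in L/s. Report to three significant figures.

Swamee-Jain (Type II): Q = -0.965·√(gD⁵h_f/L)·ln[ε/(3.7D) + √(3.17ν²L/(gD³h_f))]
√(gD⁵h_f/L) = √(9.81·0.428⁵·11.8/554) = 0.05478
ε/(3.7D) = 1.77×10^-4; √(3.17ν²L/(gD³h_f)) = 2.24×10^-5
Q = -0.965·0.05478·ln(1.992×10^-4) = 0.4505 m³/s
Check: V = 3.13 m/s, Re = 8.32×10^5, f = 0.01835, h_f = 11.9 m ≈ 11.8 m ✓

Q ≈ 450 L/s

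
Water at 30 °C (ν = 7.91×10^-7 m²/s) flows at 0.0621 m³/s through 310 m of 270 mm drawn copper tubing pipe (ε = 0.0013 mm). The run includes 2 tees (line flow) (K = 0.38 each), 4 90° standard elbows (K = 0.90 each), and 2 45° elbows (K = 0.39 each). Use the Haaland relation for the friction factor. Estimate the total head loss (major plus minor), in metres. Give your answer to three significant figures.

V = 4Q/(πD²) = 1.085 m/s; V²/2g = 0.05996 m
Re = 3.70×10^5, ε/D = 4.81×10^-6 → f = 0.01384 (Haaland)
Major: h_f = f(L/D)·V²/2g = 0.01384·1148·0.05996 = 0.9526 m
Minor: ΣK = 5.14; h_m = ΣK·V²/2g = 0.3082 m
Total H_L = 0.9526 + 0.3082 = 1.261 m

H_L ≈ 1.26 m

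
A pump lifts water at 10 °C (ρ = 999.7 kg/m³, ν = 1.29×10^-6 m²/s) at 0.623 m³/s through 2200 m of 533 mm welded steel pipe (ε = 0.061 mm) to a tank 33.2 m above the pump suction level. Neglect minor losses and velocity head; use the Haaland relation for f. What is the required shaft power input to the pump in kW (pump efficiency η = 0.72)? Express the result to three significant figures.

V = 4Q/(πD²) = 2.792 m/s; Re = 1.15×10^6; ε/D = 1.14×10^-4; f = 0.01340
h_f = f(L/D)V²/2g = 21.97 m
Total head H = z + h_f = 33.2 + 21.97 = 55.17 m
P_hyd = ρgQH = 999.7·9.81·0.623·55.17 = 337.1 kW
P_shaft = P_hyd/η = 337.1/0.72 = 468.2 kW

P_shaft ≈ 468 kW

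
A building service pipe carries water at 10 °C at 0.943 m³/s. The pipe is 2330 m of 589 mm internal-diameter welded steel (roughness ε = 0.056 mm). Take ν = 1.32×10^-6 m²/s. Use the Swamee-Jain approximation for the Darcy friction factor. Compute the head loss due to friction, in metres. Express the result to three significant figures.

V = 4Q/(πD²) = 4·0.943/(π·0.589²) = 3.461 m/s
Re = VD/ν = 3.461·0.589/1.32×10^-6 = 1.54×10^6 → turbulent
ε/D = 0.056/589 = 9.51×10^-5
Swamee-Jain: f = 0.01300
h_f = f(L/D)V²/(2g) = 0.01300·(2330/0.589)·3.461²/(2·9.81) = 31.39 m

h_f ≈ 31.4 m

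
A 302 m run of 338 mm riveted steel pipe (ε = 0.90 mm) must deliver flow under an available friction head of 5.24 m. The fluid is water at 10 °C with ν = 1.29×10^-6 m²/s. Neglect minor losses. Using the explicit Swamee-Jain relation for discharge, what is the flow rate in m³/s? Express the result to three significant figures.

Q ≈ 0.190 m³/s

Swamee-Jain (Type II): Q = -0.965·√(gD⁵h_f/L)·ln[ε/(3.7D) + √(3.17ν²L/(gD³h_f))]
√(gD⁵h_f/L) = √(9.81·0.338⁵·5.24/302) = 0.02740
ε/(3.7D) = 7.20×10^-4; √(3.17ν²L/(gD³h_f)) = 2.83×10^-5
Q = -0.965·0.02740·ln(7.480×10^-4) = 0.1903 m³/s
Check: V = 2.12 m/s, Re = 5.56×10^5, f = 0.02568, h_f = 5.26 m ≈ 5.24 m ✓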